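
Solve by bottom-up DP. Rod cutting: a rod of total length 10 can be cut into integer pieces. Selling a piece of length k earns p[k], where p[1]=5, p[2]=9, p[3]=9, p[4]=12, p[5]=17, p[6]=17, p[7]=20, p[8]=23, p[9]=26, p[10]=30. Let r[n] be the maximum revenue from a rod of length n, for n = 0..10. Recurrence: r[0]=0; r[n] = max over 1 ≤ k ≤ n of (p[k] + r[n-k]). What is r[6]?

30

   n    0    1    2    3    4    5    6    7    8    9   10
r[n]    0    5   10   15   20   25   30   35   40   45   50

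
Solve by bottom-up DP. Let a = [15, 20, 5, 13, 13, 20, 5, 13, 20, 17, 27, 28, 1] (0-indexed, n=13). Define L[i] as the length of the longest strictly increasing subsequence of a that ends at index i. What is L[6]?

   i    0    1    2    3    4    5    6    7    8    9   10   11   12
a[i]   15   20    5   13   13   20    5   13   20   17   27   28    1
L[i]    1    2    1    2    2    3    1    2    3    3    4    5    1

1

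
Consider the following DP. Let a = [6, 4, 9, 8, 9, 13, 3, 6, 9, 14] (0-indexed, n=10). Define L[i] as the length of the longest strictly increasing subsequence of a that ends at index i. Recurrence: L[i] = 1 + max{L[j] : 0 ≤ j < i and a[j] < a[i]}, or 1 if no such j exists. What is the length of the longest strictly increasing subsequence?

5

   i    0    1    2    3    4    5    6    7    8    9
a[i]    6    4    9    8    9   13    3    6    9   14
L[i]    1    1    2    2    3    4    1    2    3    5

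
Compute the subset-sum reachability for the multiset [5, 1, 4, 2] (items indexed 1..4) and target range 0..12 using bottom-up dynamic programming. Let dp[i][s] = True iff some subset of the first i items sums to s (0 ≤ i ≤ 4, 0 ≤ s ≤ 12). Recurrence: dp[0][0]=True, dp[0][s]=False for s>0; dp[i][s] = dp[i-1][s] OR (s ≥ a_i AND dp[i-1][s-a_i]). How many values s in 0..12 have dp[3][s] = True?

7

i\s   0   1   2   3   4   5   6   7   8   9  10  11  12
  0   T   F   F   F   F   F   F   F   F   F   F   F   F
  1   T   F   F   F   F   T   F   F   F   F   F   F   F
  2   T   T   F   F   F   T   T   F   F   F   F   F   F
  3   T   T   F   F   T   T   T   F   F   T   T   F   F
  4   T   T   T   T   T   T   T   T   T   T   T   T   T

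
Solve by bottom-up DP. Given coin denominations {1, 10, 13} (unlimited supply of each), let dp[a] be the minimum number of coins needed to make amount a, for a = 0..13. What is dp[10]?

 a  0  1  2  3  4  5  6  7  8  9 10 11 12 13
dp  0  1  2  3  4  5  6  7  8  9  1  2  3  1

1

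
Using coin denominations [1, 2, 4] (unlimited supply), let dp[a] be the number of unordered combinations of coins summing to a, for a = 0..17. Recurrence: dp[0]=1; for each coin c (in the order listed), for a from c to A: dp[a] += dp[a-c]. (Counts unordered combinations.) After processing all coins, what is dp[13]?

16

after  coin     0     1     2     3     4     5     6     7     8     9    10    11    12    13    14    15    16    17
          1     1     1     1     1     1     1     1     1     1     1     1     1     1     1     1     1     1     1
          2     1     1     2     2     3     3     4     4     5     5     6     6     7     7     8     8     9     9
          4     1     1     2     2     4     4     6     6     9     9    12    12    16    16    20    20    25    25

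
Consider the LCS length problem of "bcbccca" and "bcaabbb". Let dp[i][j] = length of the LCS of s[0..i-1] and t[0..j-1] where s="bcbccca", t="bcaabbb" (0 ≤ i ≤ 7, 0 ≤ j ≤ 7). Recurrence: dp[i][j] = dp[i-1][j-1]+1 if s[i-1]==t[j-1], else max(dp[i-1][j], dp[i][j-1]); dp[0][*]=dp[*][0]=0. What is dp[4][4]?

   ''  b  c  a  a  b  b  b
''  0  0  0  0  0  0  0  0
 b  0  1  1  1  1  1  1  1
 c  0  1  2  2  2  2  2  2
 b  0  1  2  2  2  3  3  3
 c  0  1  2  2  2  3  3  3
 c  0  1  2  2  2  3  3  3
 c  0  1  2  2  2  3  3  3
 a  0  1  2  3  3  3  3  3

2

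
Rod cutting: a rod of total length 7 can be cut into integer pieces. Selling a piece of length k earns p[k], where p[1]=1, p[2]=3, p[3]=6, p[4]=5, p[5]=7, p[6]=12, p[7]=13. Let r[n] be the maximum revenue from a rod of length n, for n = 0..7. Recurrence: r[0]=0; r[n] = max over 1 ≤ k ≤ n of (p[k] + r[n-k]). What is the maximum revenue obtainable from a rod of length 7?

   n    0    1    2    3    4    5    6    7
r[n]    0    1    3    6    7    9   12   13

13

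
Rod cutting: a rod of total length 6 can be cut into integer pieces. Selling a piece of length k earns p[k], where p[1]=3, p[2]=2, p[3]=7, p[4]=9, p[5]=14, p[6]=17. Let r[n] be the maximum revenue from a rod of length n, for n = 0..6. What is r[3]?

9

   n    0    1    2    3    4    5    6
r[n]    0    3    6    9   12   15   18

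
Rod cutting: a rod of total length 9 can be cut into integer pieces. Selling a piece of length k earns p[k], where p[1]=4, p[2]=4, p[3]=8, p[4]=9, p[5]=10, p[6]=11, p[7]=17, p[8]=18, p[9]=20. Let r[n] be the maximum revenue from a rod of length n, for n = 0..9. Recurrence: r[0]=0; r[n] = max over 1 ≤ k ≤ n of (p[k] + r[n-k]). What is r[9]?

36

   n    0    1    2    3    4    5    6    7    8    9
r[n]    0    4    8   12   16   20   24   28   32   36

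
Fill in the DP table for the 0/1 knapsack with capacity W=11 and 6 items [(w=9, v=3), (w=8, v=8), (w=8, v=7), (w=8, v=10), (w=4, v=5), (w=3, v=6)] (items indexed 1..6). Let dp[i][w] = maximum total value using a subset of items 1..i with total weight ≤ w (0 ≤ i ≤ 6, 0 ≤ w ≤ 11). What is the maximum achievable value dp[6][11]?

i\w   0   1   2   3   4   5   6   7   8   9  10  11
  0   0   0   0   0   0   0   0   0   0   0   0   0
  1   0   0   0   0   0   0   0   0   0   3   3   3
  2   0   0   0   0   0   0   0   0   8   8   8   8
  3   0   0   0   0   0   0   0   0   8   8   8   8
  4   0   0   0   0   0   0   0   0  10  10  10  10
  5   0   0   0   0   5   5   5   5  10  10  10  10
  6   0   0   0   6   6   6   6  11  11  11  11  16

16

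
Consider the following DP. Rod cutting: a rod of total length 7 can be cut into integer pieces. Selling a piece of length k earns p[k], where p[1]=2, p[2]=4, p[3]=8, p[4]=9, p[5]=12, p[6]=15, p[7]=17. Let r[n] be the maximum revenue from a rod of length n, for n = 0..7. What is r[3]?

   n    0    1    2    3    4    5    6    7
r[n]    0    2    4    8   10   12   16   18

8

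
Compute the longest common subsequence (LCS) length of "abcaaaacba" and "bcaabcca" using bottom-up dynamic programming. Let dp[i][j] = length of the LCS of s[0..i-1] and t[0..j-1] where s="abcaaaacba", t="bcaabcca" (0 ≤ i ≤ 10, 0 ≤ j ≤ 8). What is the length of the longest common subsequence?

   ''  b  c  a  a  b  c  c  a
''  0  0  0  0  0  0  0  0  0
 a  0  0  0  1  1  1  1  1  1
 b  0  1  1  1  1  2  2  2  2
 c  0  1  2  2  2  2  3  3  3
 a  0  1  2  3  3  3  3  3  4
 a  0  1  2  3  4  4  4  4  4
 a  0  1  2  3  4  4  4  4  5
 a  0  1  2  3  4  4  4  4  5
 c  0  1  2  3  4  4  5  5  5
 b  0  1  2  3  4  5  5  5  5
 a  0  1  2  3  4  5  5  5  6

6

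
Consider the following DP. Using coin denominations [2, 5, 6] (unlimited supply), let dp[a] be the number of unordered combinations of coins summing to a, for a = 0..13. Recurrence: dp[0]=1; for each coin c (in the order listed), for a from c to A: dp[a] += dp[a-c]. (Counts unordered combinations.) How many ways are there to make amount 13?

after  coin     0     1     2     3     4     5     6     7     8     9    10    11    12    13
          2     1     0     1     0     1     0     1     0     1     0     1     0     1     0
          5     1     0     1     0     1     1     1     1     1     1     2     1     2     1
          6     1     0     1     0     1     1     2     1     2     1     3     2     4     2

2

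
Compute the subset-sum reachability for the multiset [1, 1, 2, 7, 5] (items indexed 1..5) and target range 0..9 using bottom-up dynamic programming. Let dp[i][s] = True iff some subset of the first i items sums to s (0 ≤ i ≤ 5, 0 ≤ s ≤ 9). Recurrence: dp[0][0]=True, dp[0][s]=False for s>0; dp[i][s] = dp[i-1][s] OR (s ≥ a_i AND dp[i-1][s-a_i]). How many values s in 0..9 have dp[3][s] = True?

i\s   0   1   2   3   4   5   6   7   8   9
  0   T   F   F   F   F   F   F   F   F   F
  1   T   T   F   F   F   F   F   F   F   F
  2   T   T   T   F   F   F   F   F   F   F
  3   T   T   T   T   T   F   F   F   F   F
  4   T   T   T   T   T   F   F   T   T   T
  5   T   T   T   T   T   T   T   T   T   T

5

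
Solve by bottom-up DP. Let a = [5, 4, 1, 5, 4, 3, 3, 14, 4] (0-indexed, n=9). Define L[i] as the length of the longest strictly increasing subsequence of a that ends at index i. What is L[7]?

   i    0    1    2    3    4    5    6    7    8
a[i]    5    4    1    5    4    3    3   14    4
L[i]    1    1    1    2    2    2    2    3    3

3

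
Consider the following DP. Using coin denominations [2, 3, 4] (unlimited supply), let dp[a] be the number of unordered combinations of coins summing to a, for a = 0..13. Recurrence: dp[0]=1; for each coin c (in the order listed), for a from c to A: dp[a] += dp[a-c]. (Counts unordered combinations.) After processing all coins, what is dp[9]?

after  coin     0     1     2     3     4     5     6     7     8     9    10    11    12    13
          2     1     0     1     0     1     0     1     0     1     0     1     0     1     0
          3     1     0     1     1     1     1     2     1     2     2     2     2     3     2
          4     1     0     1     1     2     1     3     2     4     3     5     4     7     5

3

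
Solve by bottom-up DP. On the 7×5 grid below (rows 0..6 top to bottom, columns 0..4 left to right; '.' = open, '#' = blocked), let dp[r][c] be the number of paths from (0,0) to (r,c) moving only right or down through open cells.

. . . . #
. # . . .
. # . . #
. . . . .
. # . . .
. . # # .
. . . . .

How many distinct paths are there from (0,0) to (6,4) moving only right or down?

14

r\c   0   1   2   3   4
  0   1   1   1   1   0
  1   1   0   1   2   2
  2   1   0   1   3   0
  3   1   1   2   5   5
  4   1   0   2   7  12
  5   1   1   0   0  12
  6   1   2   2   2  14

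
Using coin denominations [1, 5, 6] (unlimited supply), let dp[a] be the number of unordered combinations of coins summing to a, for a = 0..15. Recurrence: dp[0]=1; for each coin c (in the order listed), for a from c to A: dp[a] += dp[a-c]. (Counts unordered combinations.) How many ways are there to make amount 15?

after  coin     0     1     2     3     4     5     6     7     8     9    10    11    12    13    14    15
          1     1     1     1     1     1     1     1     1     1     1     1     1     1     1     1     1
          5     1     1     1     1     1     2     2     2     2     2     3     3     3     3     3     4
          6     1     1     1     1     1     2     3     3     3     3     4     5     6     6     6     7

7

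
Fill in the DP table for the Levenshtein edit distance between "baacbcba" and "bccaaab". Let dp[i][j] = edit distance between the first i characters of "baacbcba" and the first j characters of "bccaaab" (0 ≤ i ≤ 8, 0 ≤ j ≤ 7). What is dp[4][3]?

   ''  b  c  c  a  a  a  b
''  0  1  2  3  4  5  6  7
 b  1  0  1  2  3  4  5  6
 a  2  1  1  2  2  3  4  5
 a  3  2  2  2  2  2  3  4
 c  4  3  2  2  3  3  3  4
 b  5  4  3  3  3  4  4  3
 c  6  5  4  3  4  4  5  4
 b  7  6  5  4  4  5  5  5
 a  8  7  6  5  4  4  5  6

2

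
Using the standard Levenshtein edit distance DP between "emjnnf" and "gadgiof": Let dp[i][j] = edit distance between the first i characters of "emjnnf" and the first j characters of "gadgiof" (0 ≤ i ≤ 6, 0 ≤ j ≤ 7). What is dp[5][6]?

   ''  g  a  d  g  i  o  f
''  0  1  2  3  4  5  6  7
 e  1  1  2  3  4  5  6  7
 m  2  2  2  3  4  5  6  7
 j  3  3  3  3  4  5  6  7
 n  4  4  4  4  4  5  6  7
 n  5  5  5  5  5  5  6  7
 f  6  6  6  6  6  6  6  6

6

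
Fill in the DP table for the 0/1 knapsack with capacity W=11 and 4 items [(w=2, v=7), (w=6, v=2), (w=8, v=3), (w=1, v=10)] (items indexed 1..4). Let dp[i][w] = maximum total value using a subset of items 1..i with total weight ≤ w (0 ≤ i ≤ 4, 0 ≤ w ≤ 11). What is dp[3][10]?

10

i\w   0   1   2   3   4   5   6   7   8   9  10  11
  0   0   0   0   0   0   0   0   0   0   0   0   0
  1   0   0   7   7   7   7   7   7   7   7   7   7
  2   0   0   7   7   7   7   7   7   9   9   9   9
  3   0   0   7   7   7   7   7   7   9   9  10  10
  4   0  10  10  17  17  17  17  17  17  19  19  20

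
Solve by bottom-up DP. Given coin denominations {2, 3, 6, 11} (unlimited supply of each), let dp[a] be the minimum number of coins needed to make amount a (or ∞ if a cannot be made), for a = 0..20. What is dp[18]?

 a  0  1  2  3  4  5  6  7  8  9 10 11 12 13 14 15 16 17 18 19 20
dp  0  -  1  1  2  2  1  3  2  2  3  1  2  2  2  3  3  2  3  3  3
(- denotes ∞ / unreachable)

3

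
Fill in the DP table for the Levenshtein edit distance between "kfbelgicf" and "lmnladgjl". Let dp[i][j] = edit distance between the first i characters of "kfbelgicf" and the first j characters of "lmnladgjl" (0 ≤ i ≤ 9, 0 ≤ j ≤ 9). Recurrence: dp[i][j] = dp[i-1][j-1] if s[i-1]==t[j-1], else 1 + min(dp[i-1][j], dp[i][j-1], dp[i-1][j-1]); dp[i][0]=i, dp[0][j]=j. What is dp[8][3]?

7

   ''  l  m  n  l  a  d  g  j  l
''  0  1  2  3  4  5  6  7  8  9
 k  1  1  2  3  4  5  6  7  8  9
 f  2  2  2  3  4  5  6  7  8  9
 b  3  3  3  3  4  5  6  7  8  9
 e  4  4  4  4  4  5  6  7  8  9
 l  5  4  5  5  4  5  6  7  8  8
 g  6  5  5  6  5  5  6  6  7  8
 i  7  6  6  6  6  6  6  7  7  8
 c  8  7  7  7  7  7  7  7  8  8
 f  9  8  8  8  8  8  8  8  8  9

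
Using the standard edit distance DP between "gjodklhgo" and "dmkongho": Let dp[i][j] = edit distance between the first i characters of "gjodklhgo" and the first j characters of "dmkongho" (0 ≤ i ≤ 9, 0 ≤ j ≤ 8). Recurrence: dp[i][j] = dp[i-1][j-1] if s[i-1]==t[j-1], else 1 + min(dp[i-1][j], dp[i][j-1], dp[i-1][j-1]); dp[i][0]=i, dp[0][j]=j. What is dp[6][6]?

   ''  d  m  k  o  n  g  h  o
''  0  1  2  3  4  5  6  7  8
 g  1  1  2  3  4  5  5  6  7
 j  2  2  2  3  4  5  6  6  7
 o  3  3  3  3  3  4  5  6  6
 d  4  3  4  4  4  4  5  6  7
 k  5  4  4  4  5  5  5  6  7
 l  6  5  5  5  5  6  6  6  7
 h  7  6  6  6  6  6  7  6  7
 g  8  7  7  7  7  7  6  7  7
 o  9  8  8  8  7  8  7  7  7

6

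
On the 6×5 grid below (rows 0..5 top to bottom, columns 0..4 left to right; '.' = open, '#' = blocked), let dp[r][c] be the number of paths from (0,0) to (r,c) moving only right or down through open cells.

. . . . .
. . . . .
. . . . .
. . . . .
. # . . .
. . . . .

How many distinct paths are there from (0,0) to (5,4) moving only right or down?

106

r\c   0   1   2   3   4
  0   1   1   1   1   1
  1   1   2   3   4   5
  2   1   3   6  10  15
  3   1   4  10  20  35
  4   1   0  10  30  65
  5   1   1  11  41 106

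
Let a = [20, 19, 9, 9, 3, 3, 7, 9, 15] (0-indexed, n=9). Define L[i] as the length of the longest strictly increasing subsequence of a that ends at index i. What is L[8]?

4

   i    0    1    2    3    4    5    6    7    8
a[i]   20   19    9    9    3    3    7    9   15
L[i]    1    1    1    1    1    1    2    3    4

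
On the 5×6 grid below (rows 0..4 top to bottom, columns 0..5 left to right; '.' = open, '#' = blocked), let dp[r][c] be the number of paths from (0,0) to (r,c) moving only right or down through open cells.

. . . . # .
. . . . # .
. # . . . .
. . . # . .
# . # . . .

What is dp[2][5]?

7

r\c   0   1   2   3   4   5
  0   1   1   1   1   0   0
  1   1   2   3   4   0   0
  2   1   0   3   7   7   7
  3   1   1   4   0   7  14
  4   0   1   0   0   7  21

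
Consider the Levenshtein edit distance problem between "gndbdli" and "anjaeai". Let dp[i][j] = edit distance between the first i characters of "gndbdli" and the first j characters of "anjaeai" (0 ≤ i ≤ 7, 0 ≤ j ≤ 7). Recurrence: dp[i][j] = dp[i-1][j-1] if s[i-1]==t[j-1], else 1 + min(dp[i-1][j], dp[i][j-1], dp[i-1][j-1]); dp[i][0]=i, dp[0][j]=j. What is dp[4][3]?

   ''  a  n  j  a  e  a  i
''  0  1  2  3  4  5  6  7
 g  1  1  2  3  4  5  6  7
 n  2  2  1  2  3  4  5  6
 d  3  3  2  2  3  4  5  6
 b  4  4  3  3  3  4  5  6
 d  5  5  4  4  4  4  5  6
 l  6  6  5  5  5  5  5  6
 i  7  7  6  6  6  6  6  5

3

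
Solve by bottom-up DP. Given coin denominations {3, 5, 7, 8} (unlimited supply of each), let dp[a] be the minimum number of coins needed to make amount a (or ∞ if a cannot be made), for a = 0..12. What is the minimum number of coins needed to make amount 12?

2

 a  0  1  2  3  4  5  6  7  8  9 10 11 12
dp  0  -  -  1  -  1  2  1  1  3  2  2  2
(- denotes ∞ / unreachable)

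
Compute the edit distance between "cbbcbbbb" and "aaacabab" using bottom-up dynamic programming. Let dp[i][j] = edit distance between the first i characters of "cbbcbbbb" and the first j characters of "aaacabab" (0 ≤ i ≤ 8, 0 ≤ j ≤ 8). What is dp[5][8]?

5

   ''  a  a  a  c  a  b  a  b
''  0  1  2  3  4  5  6  7  8
 c  1  1  2  3  3  4  5  6  7
 b  2  2  2  3  4  4  4  5  6
 b  3  3  3  3  4  5  4  5  5
 c  4  4  4  4  3  4  5  5  6
 b  5  5  5  5  4  4  4  5  5
 b  6  6  6  6  5  5  4  5  5
 b  7  7  7  7  6  6  5  5  5
 b  8  8  8  8  7  7  6  6  5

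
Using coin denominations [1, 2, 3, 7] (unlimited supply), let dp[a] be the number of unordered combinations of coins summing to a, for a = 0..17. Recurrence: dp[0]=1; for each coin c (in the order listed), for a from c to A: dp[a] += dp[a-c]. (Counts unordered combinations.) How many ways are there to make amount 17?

50

after  coin     0     1     2     3     4     5     6     7     8     9    10    11    12    13    14    15    16    17
          1     1     1     1     1     1     1     1     1     1     1     1     1     1     1     1     1     1     1
          2     1     1     2     2     3     3     4     4     5     5     6     6     7     7     8     8     9     9
          3     1     1     2     3     4     5     7     8    10    12    14    16    19    21    24    27    30    33
          7     1     1     2     3     4     5     7     9    11    14    17    20    24    28    33    38    44    50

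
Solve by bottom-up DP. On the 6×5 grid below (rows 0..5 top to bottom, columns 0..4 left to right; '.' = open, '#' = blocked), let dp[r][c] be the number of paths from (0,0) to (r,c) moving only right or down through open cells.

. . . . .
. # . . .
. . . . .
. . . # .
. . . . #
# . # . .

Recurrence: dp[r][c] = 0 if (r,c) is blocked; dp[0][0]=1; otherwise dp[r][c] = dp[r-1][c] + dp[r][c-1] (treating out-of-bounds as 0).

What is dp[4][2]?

7

r\c   0   1   2   3   4
  0   1   1   1   1   1
  1   1   0   1   2   3
  2   1   1   2   4   7
  3   1   2   4   0   7
  4   1   3   7   7   0
  5   0   3   0   7   7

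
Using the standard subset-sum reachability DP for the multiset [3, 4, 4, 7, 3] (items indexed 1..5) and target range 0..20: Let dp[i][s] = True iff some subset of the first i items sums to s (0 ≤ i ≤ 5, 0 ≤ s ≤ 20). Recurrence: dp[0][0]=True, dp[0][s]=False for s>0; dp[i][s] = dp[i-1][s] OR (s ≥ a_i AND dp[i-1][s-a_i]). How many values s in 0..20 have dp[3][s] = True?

6

i\s   0   1   2   3   4   5   6   7   8   9  10  11  12  13  14  15  16  17  18  19  20
  0   T   F   F   F   F   F   F   F   F   F   F   F   F   F   F   F   F   F   F   F   F
  1   T   F   F   T   F   F   F   F   F   F   F   F   F   F   F   F   F   F   F   F   F
  2   T   F   F   T   T   F   F   T   F   F   F   F   F   F   F   F   F   F   F   F   F
  3   T   F   F   T   T   F   F   T   T   F   F   T   F   F   F   F   F   F   F   F   F
  4   T   F   F   T   T   F   F   T   T   F   T   T   F   F   T   T   F   F   T   F   F
  5   T   F   F   T   T   F   T   T   T   F   T   T   F   T   T   T   F   T   T   F   F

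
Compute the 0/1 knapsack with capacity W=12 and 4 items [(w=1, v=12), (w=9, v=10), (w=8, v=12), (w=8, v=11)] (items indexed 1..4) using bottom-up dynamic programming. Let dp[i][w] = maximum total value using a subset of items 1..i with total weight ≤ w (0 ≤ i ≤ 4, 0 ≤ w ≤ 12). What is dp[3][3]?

i\w   0   1   2   3   4   5   6   7   8   9  10  11  12
  0   0   0   0   0   0   0   0   0   0   0   0   0   0
  1   0  12  12  12  12  12  12  12  12  12  12  12  12
  2   0  12  12  12  12  12  12  12  12  12  22  22  22
  3   0  12  12  12  12  12  12  12  12  24  24  24  24
  4   0  12  12  12  12  12  12  12  12  24  24  24  24

12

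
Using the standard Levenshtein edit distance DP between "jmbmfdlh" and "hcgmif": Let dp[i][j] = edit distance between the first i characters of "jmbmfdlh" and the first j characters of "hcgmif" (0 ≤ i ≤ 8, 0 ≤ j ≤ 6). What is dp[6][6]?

   ''  h  c  g  m  i  f
''  0  1  2  3  4  5  6
 j  1  1  2  3  4  5  6
 m  2  2  2  3  3  4  5
 b  3  3  3  3  4  4  5
 m  4  4  4  4  3  4  5
 f  5  5  5  5  4  4  4
 d  6  6  6  6  5  5  5
 l  7  7  7  7  6  6  6
 h  8  7  8  8  7  7  7

5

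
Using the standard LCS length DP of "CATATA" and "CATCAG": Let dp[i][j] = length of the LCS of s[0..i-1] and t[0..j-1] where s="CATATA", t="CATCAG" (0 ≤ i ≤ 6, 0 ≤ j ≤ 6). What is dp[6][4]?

   ''  C  A  T  C  A  G
''  0  0  0  0  0  0  0
 C  0  1  1  1  1  1  1
 A  0  1  2  2  2  2  2
 T  0  1  2  3  3  3  3
 A  0  1  2  3  3  4  4
 T  0  1  2  3  3  4  4
 A  0  1  2  3  3  4  4

3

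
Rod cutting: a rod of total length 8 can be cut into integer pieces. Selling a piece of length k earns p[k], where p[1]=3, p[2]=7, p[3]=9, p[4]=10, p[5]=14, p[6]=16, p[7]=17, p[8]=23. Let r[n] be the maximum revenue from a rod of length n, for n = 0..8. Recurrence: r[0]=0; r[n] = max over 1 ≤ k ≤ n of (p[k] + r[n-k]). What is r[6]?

   n    0    1    2    3    4    5    6    7    8
r[n]    0    3    7   10   14   17   21   24   28

21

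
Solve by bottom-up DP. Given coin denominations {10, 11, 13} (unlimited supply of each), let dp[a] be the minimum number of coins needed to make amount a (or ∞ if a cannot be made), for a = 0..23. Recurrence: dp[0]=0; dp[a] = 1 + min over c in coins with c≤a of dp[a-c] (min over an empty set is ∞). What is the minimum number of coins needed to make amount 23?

 a  0  1  2  3  4  5  6  7  8  9 10 11 12 13 14 15 16 17 18 19 20 21 22 23
dp  0  -  -  -  -  -  -  -  -  -  1  1  -  1  -  -  -  -  -  -  2  2  2  2
(- denotes ∞ / unreachable)

2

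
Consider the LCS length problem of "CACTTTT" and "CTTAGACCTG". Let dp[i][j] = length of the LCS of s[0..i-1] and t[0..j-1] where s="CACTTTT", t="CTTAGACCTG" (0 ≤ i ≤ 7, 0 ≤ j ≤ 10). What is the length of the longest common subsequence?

   ''  C  T  T  A  G  A  C  C  T  G
''  0  0  0  0  0  0  0  0  0  0  0
 C  0  1  1  1  1  1  1  1  1  1  1
 A  0  1  1  1  2  2  2  2  2  2  2
 C  0  1  1  1  2  2  2  3  3  3  3
 T  0  1  2  2  2  2  2  3  3  4  4
 T  0  1  2  3  3  3  3  3  3  4  4
 T  0  1  2  3  3  3  3  3  3  4  4
 T  0  1  2  3  3  3  3  3  3  4  4

4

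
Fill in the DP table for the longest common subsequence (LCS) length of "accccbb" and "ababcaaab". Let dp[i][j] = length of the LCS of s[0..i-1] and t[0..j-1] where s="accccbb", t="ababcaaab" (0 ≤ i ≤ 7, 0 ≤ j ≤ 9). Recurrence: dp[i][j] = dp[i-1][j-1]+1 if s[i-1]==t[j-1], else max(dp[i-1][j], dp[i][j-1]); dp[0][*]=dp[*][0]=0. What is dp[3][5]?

   ''  a  b  a  b  c  a  a  a  b
''  0  0  0  0  0  0  0  0  0  0
 a  0  1  1  1  1  1  1  1  1  1
 c  0  1  1  1  1  2  2  2  2  2
 c  0  1  1  1  1  2  2  2  2  2
 c  0  1  1  1  1  2  2  2  2  2
 c  0  1  1  1  1  2  2  2  2  2
 b  0  1  2  2  2  2  2  2  2  3
 b  0  1  2  2  3  3  3  3  3  3

2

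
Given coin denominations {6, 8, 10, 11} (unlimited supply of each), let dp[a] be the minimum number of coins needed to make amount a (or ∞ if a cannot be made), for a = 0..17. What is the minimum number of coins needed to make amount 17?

 a  0  1  2  3  4  5  6  7  8  9 10 11 12 13 14 15 16 17
dp  0  -  -  -  -  -  1  -  1  -  1  1  2  -  2  -  2  2
(- denotes ∞ / unreachable)

2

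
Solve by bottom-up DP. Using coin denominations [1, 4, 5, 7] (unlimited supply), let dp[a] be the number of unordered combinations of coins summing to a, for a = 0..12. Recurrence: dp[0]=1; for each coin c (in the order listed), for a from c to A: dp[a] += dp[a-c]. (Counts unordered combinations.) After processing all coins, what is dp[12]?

after  coin     0     1     2     3     4     5     6     7     8     9    10    11    12
          1     1     1     1     1     1     1     1     1     1     1     1     1     1
          4     1     1     1     1     2     2     2     2     3     3     3     3     4
          5     1     1     1     1     2     3     3     3     4     5     6     6     7
          7     1     1     1     1     2     3     3     4     5     6     7     8    10

10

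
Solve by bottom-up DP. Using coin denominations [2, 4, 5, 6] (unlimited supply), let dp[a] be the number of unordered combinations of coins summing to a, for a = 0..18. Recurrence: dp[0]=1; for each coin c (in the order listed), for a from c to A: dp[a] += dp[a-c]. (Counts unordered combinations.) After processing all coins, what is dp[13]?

after  coin     0     1     2     3     4     5     6     7     8     9    10    11    12    13    14    15    16    17    18
          2     1     0     1     0     1     0     1     0     1     0     1     0     1     0     1     0     1     0     1
          4     1     0     1     0     2     0     2     0     3     0     3     0     4     0     4     0     5     0     5
          5     1     0     1     0     2     1     2     1     3     2     4     2     5     3     6     4     7     5     8
          6     1     0     1     0     2     1     3     1     4     2     6     3     8     4    10     6    13     8    16

4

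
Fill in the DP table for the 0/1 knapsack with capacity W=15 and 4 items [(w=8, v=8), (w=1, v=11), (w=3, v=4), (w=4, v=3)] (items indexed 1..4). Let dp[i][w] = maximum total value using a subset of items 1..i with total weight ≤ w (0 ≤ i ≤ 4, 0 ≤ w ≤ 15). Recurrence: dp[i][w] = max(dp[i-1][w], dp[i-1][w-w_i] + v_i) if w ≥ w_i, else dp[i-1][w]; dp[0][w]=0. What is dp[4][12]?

i\w   0   1   2   3   4   5   6   7   8   9  10  11  12  13  14  15
  0   0   0   0   0   0   0   0   0   0   0   0   0   0   0   0   0
  1   0   0   0   0   0   0   0   0   8   8   8   8   8   8   8   8
  2   0  11  11  11  11  11  11  11  11  19  19  19  19  19  19  19
  3   0  11  11  11  15  15  15  15  15  19  19  19  23  23  23  23
  4   0  11  11  11  15  15  15  15  18  19  19  19  23  23  23  23

23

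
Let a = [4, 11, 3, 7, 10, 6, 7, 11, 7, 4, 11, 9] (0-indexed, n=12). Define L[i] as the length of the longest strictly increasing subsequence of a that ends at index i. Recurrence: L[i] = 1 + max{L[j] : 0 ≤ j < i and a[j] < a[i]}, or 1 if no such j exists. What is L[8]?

   i    0    1    2    3    4    5    6    7    8    9   10   11
a[i]    4   11    3    7   10    6    7   11    7    4   11    9
L[i]    1    2    1    2    3    2    3    4    3    2    4    4

3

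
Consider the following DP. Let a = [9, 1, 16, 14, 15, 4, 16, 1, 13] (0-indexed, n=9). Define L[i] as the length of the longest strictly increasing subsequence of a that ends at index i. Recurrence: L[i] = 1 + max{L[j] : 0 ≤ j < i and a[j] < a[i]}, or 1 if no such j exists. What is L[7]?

   i    0    1    2    3    4    5    6    7    8
a[i]    9    1   16   14   15    4   16    1   13
L[i]    1    1    2    2    3    2    4    1    3

1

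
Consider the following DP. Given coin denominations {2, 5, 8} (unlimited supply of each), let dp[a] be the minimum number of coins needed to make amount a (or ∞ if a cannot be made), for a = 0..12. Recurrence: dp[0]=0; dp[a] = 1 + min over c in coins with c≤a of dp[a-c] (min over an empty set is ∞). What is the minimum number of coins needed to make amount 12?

3

 a  0  1  2  3  4  5  6  7  8  9 10 11 12
dp  0  -  1  -  2  1  3  2  1  3  2  4  3
(- denotes ∞ / unreachable)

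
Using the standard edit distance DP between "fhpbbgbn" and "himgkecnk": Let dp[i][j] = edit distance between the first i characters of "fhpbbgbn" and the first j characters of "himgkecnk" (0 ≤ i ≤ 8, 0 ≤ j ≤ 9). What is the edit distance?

   ''  h  i  m  g  k  e  c  n  k
''  0  1  2  3  4  5  6  7  8  9
 f  1  1  2  3  4  5  6  7  8  9
 h  2  1  2  3  4  5  6  7  8  9
 p  3  2  2  3  4  5  6  7  8  9
 b  4  3  3  3  4  5  6  7  8  9
 b  5  4  4  4  4  5  6  7  8  9
 g  6  5  5  5  4  5  6  7  8  9
 b  7  6  6  6  5  5  6  7  8  9
 n  8  7  7  7  6  6  6  7  7  8

8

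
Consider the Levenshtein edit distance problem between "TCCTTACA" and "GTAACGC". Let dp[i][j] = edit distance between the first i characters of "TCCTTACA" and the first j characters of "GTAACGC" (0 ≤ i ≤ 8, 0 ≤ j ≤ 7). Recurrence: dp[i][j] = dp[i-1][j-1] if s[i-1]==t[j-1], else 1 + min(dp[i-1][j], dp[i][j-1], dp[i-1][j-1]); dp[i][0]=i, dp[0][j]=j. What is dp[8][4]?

   ''  G  T  A  A  C  G  C
''  0  1  2  3  4  5  6  7
 T  1  1  1  2  3  4  5  6
 C  2  2  2  2  3  3  4  5
 C  3  3  3  3  3  3  4  4
 T  4  4  3  4  4  4  4  5
 T  5  5  4  4  5  5  5  5
 A  6  6  5  4  4  5  6  6
 C  7  7  6  5  5  4  5  6
 A  8  8  7  6  5  5  5  6

5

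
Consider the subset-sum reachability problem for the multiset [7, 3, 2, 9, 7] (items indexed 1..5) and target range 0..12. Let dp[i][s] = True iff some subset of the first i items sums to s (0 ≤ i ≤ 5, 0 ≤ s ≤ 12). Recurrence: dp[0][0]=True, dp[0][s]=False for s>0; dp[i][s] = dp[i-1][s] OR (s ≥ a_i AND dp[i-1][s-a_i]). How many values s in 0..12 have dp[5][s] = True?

i\s   0   1   2   3   4   5   6   7   8   9  10  11  12
  0   T   F   F   F   F   F   F   F   F   F   F   F   F
  1   T   F   F   F   F   F   F   T   F   F   F   F   F
  2   T   F   F   T   F   F   F   T   F   F   T   F   F
  3   T   F   T   T   F   T   F   T   F   T   T   F   T
  4   T   F   T   T   F   T   F   T   F   T   T   T   T
  5   T   F   T   T   F   T   F   T   F   T   T   T   T

9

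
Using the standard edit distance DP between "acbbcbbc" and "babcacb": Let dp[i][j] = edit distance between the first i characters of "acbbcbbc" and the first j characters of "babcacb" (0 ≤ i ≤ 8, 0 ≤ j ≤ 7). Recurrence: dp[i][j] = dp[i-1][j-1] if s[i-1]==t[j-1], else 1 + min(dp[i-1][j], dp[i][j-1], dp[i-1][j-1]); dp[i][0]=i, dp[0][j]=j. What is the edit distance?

   ''  b  a  b  c  a  c  b
''  0  1  2  3  4  5  6  7
 a  1  1  1  2  3  4  5  6
 c  2  2  2  2  2  3  4  5
 b  3  2  3  2  3  3  4  4
 b  4  3  3  3  3  4  4  4
 c  5  4  4  4  3  4  4  5
 b  6  5  5  4  4  4  5  4
 b  7  6  6  5  5  5  5  5
 c  8  7  7  6  5  6  5  6

6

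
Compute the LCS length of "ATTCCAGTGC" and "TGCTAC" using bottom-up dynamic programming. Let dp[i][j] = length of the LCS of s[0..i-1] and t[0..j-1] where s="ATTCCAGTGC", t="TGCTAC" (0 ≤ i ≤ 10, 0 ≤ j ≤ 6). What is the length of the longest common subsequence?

4

   ''  T  G  C  T  A  C
''  0  0  0  0  0  0  0
 A  0  0  0  0  0  1  1
 T  0  1  1  1  1  1  1
 T  0  1  1  1  2  2  2
 C  0  1  1  2  2  2  3
 C  0  1  1  2  2  2  3
 A  0  1  1  2  2  3  3
 G  0  1  2  2  2  3  3
 T  0  1  2  2  3  3  3
 G  0  1  2  2  3  3  3
 C  0  1  2  3  3  3  4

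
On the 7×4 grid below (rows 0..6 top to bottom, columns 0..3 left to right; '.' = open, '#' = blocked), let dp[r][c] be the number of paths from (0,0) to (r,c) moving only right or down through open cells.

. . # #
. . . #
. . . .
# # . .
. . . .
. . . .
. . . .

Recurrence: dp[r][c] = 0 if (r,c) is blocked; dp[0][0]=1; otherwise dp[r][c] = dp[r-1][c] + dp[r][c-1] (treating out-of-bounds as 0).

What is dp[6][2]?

5

r\c   0   1   2   3
  0   1   1   0   0
  1   1   2   2   0
  2   1   3   5   5
  3   0   0   5  10
  4   0   0   5  15
  5   0   0   5  20
  6   0   0   5  25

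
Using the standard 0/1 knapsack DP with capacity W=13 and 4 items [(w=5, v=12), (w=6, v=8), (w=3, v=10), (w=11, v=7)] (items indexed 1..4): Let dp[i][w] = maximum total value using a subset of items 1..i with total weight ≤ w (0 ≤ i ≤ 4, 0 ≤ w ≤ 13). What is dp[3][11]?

i\w   0   1   2   3   4   5   6   7   8   9  10  11  12  13
  0   0   0   0   0   0   0   0   0   0   0   0   0   0   0
  1   0   0   0   0   0  12  12  12  12  12  12  12  12  12
  2   0   0   0   0   0  12  12  12  12  12  12  20  20  20
  3   0   0   0  10  10  12  12  12  22  22  22  22  22  22
  4   0   0   0  10  10  12  12  12  22  22  22  22  22  22

22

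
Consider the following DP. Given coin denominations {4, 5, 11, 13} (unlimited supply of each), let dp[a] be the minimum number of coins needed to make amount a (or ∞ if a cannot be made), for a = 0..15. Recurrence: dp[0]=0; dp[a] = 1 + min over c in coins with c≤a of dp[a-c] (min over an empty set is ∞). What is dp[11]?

 a  0  1  2  3  4  5  6  7  8  9 10 11 12 13 14 15
dp  0  -  -  -  1  1  -  -  2  2  2  1  3  1  3  2
(- denotes ∞ / unreachable)

1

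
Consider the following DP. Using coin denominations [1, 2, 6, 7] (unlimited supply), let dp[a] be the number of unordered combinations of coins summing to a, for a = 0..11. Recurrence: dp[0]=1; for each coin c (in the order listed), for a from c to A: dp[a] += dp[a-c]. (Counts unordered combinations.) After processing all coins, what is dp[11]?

after  coin     0     1     2     3     4     5     6     7     8     9    10    11
          1     1     1     1     1     1     1     1     1     1     1     1     1
          2     1     1     2     2     3     3     4     4     5     5     6     6
          6     1     1     2     2     3     3     5     5     7     7     9     9
          7     1     1     2     2     3     3     5     6     8     9    11    12

12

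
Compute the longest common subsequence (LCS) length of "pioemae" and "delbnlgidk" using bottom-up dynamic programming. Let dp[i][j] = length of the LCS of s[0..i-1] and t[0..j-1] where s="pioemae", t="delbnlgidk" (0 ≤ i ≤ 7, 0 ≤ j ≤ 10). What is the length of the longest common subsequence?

1

   ''  d  e  l  b  n  l  g  i  d  k
''  0  0  0  0  0  0  0  0  0  0  0
 p  0  0  0  0  0  0  0  0  0  0  0
 i  0  0  0  0  0  0  0  0  1  1  1
 o  0  0  0  0  0  0  0  0  1  1  1
 e  0  0  1  1  1  1  1  1  1  1  1
 m  0  0  1  1  1  1  1  1  1  1  1
 a  0  0  1  1  1  1  1  1  1  1  1
 e  0  0  1  1  1  1  1  1  1  1  1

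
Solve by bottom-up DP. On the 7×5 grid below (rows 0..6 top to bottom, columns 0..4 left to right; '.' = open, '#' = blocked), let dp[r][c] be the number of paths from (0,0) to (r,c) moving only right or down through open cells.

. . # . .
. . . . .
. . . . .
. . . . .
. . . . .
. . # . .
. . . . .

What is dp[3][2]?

9

r\c   0   1   2   3   4
  0   1   1   0   0   0
  1   1   2   2   2   2
  2   1   3   5   7   9
  3   1   4   9  16  25
  4   1   5  14  30  55
  5   1   6   0  30  85
  6   1   7   7  37 122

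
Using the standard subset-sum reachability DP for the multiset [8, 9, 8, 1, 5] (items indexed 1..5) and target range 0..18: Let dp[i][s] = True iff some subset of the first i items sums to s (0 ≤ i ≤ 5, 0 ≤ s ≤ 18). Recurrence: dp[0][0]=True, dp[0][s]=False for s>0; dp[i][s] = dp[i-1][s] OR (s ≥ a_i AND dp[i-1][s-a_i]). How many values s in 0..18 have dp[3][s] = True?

i\s   0   1   2   3   4   5   6   7   8   9  10  11  12  13  14  15  16  17  18
  0   T   F   F   F   F   F   F   F   F   F   F   F   F   F   F   F   F   F   F
  1   T   F   F   F   F   F   F   F   T   F   F   F   F   F   F   F   F   F   F
  2   T   F   F   F   F   F   F   F   T   T   F   F   F   F   F   F   F   T   F
  3   T   F   F   F   F   F   F   F   T   T   F   F   F   F   F   F   T   T   F
  4   T   T   F   F   F   F   F   F   T   T   T   F   F   F   F   F   T   T   T
  5   T   T   F   F   F   T   T   F   T   T   T   F   F   T   T   T   T   T   T

5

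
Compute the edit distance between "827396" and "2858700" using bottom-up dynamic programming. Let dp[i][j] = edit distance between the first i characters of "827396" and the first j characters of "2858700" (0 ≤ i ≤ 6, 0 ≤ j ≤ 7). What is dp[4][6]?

   ''  2  8  5  8  7  0  0
''  0  1  2  3  4  5  6  7
 8  1  1  1  2  3  4  5  6
 2  2  1  2  2  3  4  5  6
 7  3  2  2  3  3  3  4  5
 3  4  3  3  3  4  4  4  5
 9  5  4  4  4  4  5  5  5
 6  6  5  5  5  5  5  6  6

4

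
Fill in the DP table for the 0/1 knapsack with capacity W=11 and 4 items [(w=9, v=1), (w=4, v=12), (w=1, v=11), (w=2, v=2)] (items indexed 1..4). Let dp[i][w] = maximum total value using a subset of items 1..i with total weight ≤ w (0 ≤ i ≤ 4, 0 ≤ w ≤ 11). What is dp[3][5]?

i\w   0   1   2   3   4   5   6   7   8   9  10  11
  0   0   0   0   0   0   0   0   0   0   0   0   0
  1   0   0   0   0   0   0   0   0   0   1   1   1
  2   0   0   0   0  12  12  12  12  12  12  12  12
  3   0  11  11  11  12  23  23  23  23  23  23  23
  4   0  11  11  13  13  23  23  25  25  25  25  25

23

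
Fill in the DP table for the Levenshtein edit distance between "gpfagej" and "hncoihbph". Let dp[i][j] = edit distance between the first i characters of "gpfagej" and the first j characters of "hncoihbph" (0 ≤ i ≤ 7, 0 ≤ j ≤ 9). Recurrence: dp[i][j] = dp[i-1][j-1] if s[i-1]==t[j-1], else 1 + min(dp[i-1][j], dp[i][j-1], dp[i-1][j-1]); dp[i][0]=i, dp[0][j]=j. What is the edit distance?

9

   ''  h  n  c  o  i  h  b  p  h
''  0  1  2  3  4  5  6  7  8  9
 g  1  1  2  3  4  5  6  7  8  9
 p  2  2  2  3  4  5  6  7  7  8
 f  3  3  3  3  4  5  6  7  8  8
 a  4  4  4  4  4  5  6  7  8  9
 g  5  5  5  5  5  5  6  7  8  9
 e  6  6  6  6  6  6  6  7  8  9
 j  7  7  7  7  7  7  7  7  8  9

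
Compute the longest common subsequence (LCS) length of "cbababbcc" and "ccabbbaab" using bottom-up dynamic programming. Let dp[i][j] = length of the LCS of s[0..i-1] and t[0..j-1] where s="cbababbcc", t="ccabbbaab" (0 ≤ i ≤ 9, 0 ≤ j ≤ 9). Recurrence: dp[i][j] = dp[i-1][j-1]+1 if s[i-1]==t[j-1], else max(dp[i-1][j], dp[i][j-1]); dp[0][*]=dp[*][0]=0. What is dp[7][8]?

   ''  c  c  a  b  b  b  a  a  b
''  0  0  0  0  0  0  0  0  0  0
 c  0  1  1  1  1  1  1  1  1  1
 b  0  1  1  1  2  2  2  2  2  2
 a  0  1  1  2  2  2  2  3  3  3
 b  0  1  1  2  3  3  3  3  3  4
 a  0  1  1  2  3  3  3  4  4  4
 b  0  1  1  2  3  4  4  4  4  5
 b  0  1  1  2  3  4  5  5  5  5
 c  0  1  2  2  3  4  5  5  5  5
 c  0  1  2  2  3  4  5  5  5  5

5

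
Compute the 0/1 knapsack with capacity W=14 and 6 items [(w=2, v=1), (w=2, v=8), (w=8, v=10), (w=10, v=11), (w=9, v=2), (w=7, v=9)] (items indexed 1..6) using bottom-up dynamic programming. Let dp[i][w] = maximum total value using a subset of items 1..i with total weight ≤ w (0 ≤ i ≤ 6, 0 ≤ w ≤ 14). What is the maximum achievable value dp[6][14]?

20

i\w   0   1   2   3   4   5   6   7   8   9  10  11  12  13  14
  0   0   0   0   0   0   0   0   0   0   0   0   0   0   0   0
  1   0   0   1   1   1   1   1   1   1   1   1   1   1   1   1
  2   0   0   8   8   9   9   9   9   9   9   9   9   9   9   9
  3   0   0   8   8   9   9   9   9  10  10  18  18  19  19  19
  4   0   0   8   8   9   9   9   9  10  10  18  18  19  19  20
  5   0   0   8   8   9   9   9   9  10  10  18  18  19  19  20
  6   0   0   8   8   9   9   9   9  10  17  18  18  19  19  20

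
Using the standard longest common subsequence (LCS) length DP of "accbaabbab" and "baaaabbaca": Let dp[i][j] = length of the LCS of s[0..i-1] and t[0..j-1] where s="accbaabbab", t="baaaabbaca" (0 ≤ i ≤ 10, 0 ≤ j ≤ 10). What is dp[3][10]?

2

   ''  b  a  a  a  a  b  b  a  c  a
''  0  0  0  0  0  0  0  0  0  0  0
 a  0  0  1  1  1  1  1  1  1  1  1
 c  0  0  1  1  1  1  1  1  1  2  2
 c  0  0  1  1  1  1  1  1  1  2  2
 b  0  1  1  1  1  1  2  2  2  2  2
 a  0  1  2  2  2  2  2  2  3  3  3
 a  0  1  2  3  3  3  3  3  3  3  4
 b  0  1  2  3  3  3  4  4  4  4  4
 b  0  1  2  3  3  3  4  5  5  5  5
 a  0  1  2  3  4  4  4  5  6  6  6
 b  0  1  2  3  4  4  5  5  6  6  6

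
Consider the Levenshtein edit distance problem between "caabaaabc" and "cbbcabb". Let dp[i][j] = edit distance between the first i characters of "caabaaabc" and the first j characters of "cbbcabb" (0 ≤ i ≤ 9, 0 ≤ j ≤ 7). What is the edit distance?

   ''  c  b  b  c  a  b  b
''  0  1  2  3  4  5  6  7
 c  1  0  1  2  3  4  5  6
 a  2  1  1  2  3  3  4  5
 a  3  2  2  2  3  3  4  5
 b  4  3  2  2  3  4  3  4
 a  5  4  3  3  3  3  4  4
 a  6  5  4  4  4  3  4  5
 a  7  6  5  5  5  4  4  5
 b  8  7  6  5  6  5  4  4
 c  9  8  7  6  5  6  5  5

5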